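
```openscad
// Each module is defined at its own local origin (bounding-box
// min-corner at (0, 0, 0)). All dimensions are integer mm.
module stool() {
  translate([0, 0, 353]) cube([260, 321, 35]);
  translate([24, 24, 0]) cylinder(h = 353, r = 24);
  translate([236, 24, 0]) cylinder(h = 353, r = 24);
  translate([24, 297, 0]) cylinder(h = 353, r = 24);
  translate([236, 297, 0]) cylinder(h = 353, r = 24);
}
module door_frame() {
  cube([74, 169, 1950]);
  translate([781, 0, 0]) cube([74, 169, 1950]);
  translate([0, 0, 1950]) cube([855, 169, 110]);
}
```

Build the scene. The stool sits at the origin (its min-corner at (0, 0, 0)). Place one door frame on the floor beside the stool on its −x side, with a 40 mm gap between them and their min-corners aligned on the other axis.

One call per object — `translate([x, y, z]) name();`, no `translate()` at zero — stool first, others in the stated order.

stool();
translate([-895, 0, 0]) door_frame();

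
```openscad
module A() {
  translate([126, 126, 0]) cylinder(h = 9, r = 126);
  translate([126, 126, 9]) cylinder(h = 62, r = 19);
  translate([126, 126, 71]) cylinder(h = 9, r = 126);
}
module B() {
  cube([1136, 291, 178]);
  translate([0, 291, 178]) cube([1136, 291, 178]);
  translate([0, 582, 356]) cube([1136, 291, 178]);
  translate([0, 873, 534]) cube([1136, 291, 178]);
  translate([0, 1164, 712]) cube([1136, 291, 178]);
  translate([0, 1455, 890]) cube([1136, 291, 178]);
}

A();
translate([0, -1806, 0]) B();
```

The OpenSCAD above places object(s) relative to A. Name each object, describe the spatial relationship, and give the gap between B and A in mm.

A is a spool. B is a staircase. The staircase is on the floor beside the spool on its −y side. The gap between the staircase and the spool is 60 mm.

The staircase's nearest face is 60 mm from the spool's −y face.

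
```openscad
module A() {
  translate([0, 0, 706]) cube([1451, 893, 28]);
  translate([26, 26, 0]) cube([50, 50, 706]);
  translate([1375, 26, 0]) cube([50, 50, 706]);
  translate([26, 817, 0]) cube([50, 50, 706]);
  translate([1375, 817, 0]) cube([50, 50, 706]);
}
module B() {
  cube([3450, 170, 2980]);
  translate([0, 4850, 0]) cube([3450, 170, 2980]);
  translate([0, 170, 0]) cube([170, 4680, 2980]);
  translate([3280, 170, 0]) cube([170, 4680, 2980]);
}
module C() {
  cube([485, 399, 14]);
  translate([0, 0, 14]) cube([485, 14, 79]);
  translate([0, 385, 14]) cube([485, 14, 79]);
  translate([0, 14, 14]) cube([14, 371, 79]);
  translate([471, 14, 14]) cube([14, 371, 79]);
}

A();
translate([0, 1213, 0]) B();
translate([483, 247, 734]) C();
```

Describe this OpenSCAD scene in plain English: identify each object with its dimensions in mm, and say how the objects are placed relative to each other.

A is a table: top 1451 mm (x) × 893 mm (y), 28 mm thick, upper face at z = 734 mm, on four 50×50 mm square legs, each inset 26 mm from the nearest pair of top edges, running from z = 0 to the bottom of the top.

B is the wall frame of a small rectangular building: four walls, each 2980 mm tall and 170 mm thick, enclosing a footprint 3450 mm (x) by 5020 mm (y) outside-to-outside, with no floor or roof. The front and back walls (the −y and +y sides) span the full width; the two side walls fit between them.

C is an open-topped rectangular box: outside dimensions 485×399×93 mm, with a uniform wall and base thickness of 14 mm. The base is a full 485×399 slab on the floor; four walls sit on top of the base. The front and back walls (the −y and +y sides) span the full width; the two side walls fit between them.

The house frame is on the floor beside the table on its +y side. The open box is on top of the table, centred.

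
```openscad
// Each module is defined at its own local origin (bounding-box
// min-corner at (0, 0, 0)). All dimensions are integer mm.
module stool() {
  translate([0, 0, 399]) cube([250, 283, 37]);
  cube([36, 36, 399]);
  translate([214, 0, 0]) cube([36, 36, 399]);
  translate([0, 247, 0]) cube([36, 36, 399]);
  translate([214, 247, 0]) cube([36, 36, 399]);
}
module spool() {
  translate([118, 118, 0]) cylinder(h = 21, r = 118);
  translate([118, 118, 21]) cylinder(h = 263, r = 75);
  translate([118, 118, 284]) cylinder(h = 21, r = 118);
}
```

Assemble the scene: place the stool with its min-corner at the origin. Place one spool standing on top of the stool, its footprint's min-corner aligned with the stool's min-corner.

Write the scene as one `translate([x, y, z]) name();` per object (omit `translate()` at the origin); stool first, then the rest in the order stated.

stool();
translate([0, 0, 436]) spool();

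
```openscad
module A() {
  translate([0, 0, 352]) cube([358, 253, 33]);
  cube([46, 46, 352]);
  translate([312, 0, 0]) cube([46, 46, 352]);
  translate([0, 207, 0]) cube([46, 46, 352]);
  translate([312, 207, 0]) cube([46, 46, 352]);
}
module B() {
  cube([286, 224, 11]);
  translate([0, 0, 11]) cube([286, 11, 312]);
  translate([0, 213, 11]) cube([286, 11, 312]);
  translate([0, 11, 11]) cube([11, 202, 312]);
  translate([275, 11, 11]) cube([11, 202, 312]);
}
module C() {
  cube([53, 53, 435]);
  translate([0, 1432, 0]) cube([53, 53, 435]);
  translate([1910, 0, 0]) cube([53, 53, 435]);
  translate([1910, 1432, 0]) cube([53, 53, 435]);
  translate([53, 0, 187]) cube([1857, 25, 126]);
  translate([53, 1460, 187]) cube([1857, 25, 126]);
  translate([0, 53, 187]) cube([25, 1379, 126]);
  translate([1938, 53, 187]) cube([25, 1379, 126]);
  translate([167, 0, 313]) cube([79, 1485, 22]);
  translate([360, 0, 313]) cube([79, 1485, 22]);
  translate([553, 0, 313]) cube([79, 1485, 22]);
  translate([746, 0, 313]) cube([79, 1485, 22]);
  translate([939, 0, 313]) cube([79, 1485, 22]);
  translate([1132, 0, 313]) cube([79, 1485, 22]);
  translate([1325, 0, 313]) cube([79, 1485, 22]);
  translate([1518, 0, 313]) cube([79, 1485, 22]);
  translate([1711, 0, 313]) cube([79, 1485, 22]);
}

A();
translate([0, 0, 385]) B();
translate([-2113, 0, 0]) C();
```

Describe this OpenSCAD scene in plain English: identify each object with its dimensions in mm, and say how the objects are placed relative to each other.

A is a simple wooden stool: a rectangular seat 358 mm (x) by 253 mm (y), 33 mm thick, top face at z = 385 mm, on four square legs, each 46×46 mm in cross-section. The legs rest on z = 0, each flush with a corner of the seat.

B is an open storage box with external size 286×224×323 mm and wall thickness 11 mm (the base is also 11 mm thick). The base covers the whole footprint; the four walls stand on the base, with the y-facing walls full-width and the x-facing walls fitting between their inner faces.

C is a bed frame 1963 mm long (x) by 1485 mm wide (y). Four 53×53 mm corner posts, 435 mm tall, at the corners of the footprint. Four rails of 25 mm thickness and 126 mm height run between adjacent posts with their undersides at z = 187 mm, their outer faces flush with the outside of the frame (the two x-running rails run between the posts' inner faces; the two y-running rails run between the posts' inner faces). 9 slats, each 79 mm wide (x) and 22 mm thick, lie across the top of the two x-running rails, running the full 1485 mm width of the frame in y; the slats are evenly spaced along x between the inner faces of the end posts with equal gaps (rounded down to the nearest mm) at the −x end and between each pair — any rounding remainder accumulates at the +x end.

The open box is on top of the stool. The bed frame is on the floor beside the stool on its −x side.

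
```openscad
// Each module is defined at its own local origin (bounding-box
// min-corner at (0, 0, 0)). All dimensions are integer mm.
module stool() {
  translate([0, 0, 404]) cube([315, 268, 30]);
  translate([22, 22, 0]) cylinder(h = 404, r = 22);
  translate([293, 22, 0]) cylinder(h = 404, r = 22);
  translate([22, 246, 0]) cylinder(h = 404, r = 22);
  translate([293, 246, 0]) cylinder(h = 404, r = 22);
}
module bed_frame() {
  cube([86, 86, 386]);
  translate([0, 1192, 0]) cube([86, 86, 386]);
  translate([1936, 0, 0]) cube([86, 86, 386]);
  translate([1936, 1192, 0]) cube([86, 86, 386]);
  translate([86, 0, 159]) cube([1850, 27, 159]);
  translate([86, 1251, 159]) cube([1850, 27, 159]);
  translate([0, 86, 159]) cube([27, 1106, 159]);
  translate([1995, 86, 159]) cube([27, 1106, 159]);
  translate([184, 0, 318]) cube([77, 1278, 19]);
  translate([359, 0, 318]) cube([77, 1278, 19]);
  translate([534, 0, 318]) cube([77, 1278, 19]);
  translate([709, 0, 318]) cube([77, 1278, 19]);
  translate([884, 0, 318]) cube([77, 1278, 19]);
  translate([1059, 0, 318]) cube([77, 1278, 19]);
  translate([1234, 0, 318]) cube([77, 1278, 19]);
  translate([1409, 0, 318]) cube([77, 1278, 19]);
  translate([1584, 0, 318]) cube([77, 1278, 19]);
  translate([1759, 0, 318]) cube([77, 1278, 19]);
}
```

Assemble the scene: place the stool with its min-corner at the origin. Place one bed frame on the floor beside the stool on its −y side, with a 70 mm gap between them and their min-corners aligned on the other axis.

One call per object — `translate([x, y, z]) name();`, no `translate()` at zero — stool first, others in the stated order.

stool();
translate([0, -1348, 0]) bed_frame();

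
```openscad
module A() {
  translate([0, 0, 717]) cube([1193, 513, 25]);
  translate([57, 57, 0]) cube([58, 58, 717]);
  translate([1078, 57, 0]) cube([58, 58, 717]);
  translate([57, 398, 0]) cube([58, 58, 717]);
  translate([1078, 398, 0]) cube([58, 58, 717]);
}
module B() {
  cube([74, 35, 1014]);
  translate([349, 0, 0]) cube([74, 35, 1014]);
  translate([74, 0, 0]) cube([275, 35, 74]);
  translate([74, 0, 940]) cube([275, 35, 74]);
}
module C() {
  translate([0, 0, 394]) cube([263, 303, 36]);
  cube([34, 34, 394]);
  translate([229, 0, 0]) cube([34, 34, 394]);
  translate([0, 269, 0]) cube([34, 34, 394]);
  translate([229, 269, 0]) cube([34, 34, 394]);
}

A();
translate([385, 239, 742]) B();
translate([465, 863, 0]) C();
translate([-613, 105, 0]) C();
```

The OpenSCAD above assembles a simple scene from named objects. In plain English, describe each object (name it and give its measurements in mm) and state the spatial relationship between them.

A is a rectangular dining table. The top is 1193×513×25 mm with its upper surface at z = 742 mm. It stands on four 58×58 mm square legs, each inset 57 mm from the nearest pair of top edges, running from the floor to the underside of the top.

B is a rectangular picture frame lying in the x–z plane (depth along y). The opening is 275 mm wide (x) by 866 mm tall (z), surrounded by a border 74 mm wide on all four sides. The frame is 35 mm deep and is made of two full-height vertical stiles with two horizontal rails fitted between them.

C is a simple wooden stool: a rectangular seat 263 mm (x) by 303 mm (y), 36 mm thick, top face at z = 430 mm, on four square legs, each 34×34 mm in cross-section. The legs rest on z = 0, each flush with a corner of the seat.

The picture frame is on top of the table, centred. Two stools sit around the table at the +y, −x sides.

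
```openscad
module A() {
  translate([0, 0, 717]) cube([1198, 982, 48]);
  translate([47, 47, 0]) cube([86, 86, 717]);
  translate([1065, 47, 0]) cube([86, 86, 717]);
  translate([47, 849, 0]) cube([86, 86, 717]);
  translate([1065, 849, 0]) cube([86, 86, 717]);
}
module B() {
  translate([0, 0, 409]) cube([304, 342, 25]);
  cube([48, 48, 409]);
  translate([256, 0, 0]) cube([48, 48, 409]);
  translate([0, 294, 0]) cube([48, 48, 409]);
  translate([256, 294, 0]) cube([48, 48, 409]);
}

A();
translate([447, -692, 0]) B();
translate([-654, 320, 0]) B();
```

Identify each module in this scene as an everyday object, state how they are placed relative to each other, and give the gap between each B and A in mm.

Each stool's nearest face is 350 mm from the table's bounding box.

A is a table. B is a stool. Two stools sit around the table at the −y, −x sides. The gap between each stool and the table is 350 mm.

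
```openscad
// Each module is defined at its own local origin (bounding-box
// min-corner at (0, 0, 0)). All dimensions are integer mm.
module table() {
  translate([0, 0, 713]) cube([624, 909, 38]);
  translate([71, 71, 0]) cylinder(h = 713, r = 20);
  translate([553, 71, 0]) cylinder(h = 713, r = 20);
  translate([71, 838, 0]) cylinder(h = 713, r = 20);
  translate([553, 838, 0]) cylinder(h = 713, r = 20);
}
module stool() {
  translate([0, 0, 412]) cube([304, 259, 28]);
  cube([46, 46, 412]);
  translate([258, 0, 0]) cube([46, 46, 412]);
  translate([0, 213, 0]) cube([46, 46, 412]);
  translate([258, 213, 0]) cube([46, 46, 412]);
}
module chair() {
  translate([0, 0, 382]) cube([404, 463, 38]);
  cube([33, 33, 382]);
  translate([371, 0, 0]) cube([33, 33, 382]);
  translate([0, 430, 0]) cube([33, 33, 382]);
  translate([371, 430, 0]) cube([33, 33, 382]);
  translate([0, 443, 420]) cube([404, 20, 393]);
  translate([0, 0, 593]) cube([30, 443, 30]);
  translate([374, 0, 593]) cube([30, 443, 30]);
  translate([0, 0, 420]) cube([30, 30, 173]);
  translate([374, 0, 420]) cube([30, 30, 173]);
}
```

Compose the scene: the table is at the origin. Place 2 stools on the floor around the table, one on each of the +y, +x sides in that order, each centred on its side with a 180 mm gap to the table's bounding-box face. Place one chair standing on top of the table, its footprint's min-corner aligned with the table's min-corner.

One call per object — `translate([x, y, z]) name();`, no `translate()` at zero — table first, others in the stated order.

table();
translate([160, 1089, 0]) stool();
translate([804, 325, 0]) stool();
translate([0, 0, 751]) chair();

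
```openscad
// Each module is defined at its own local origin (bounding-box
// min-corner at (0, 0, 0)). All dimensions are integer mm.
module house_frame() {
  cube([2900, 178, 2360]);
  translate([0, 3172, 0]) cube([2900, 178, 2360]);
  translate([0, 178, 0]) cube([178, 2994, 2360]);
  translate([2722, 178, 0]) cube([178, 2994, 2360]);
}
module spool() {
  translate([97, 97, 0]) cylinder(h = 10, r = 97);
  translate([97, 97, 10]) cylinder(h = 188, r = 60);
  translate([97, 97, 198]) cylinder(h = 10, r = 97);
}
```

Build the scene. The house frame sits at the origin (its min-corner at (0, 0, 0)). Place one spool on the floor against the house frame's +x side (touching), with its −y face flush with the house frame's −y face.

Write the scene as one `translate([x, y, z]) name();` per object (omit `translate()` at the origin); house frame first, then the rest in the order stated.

house_frame();
translate([2900, 0, 0]) spool();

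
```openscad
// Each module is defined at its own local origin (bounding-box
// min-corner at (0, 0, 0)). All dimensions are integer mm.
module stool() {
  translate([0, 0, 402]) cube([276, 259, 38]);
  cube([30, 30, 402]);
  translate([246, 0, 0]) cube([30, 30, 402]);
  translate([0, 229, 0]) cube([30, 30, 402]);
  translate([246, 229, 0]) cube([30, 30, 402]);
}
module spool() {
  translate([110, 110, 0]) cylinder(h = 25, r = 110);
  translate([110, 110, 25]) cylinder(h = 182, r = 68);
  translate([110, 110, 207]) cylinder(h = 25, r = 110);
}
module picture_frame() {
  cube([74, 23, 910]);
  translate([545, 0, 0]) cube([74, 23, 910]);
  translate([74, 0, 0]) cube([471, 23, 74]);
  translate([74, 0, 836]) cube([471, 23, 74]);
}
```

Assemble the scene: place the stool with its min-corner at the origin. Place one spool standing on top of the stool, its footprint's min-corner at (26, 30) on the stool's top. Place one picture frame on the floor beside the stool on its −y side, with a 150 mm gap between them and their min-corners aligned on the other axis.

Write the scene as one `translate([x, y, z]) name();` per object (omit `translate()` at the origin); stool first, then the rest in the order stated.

stool();
translate([26, 30, 440]) spool();
translate([0, -173, 0]) picture_frame();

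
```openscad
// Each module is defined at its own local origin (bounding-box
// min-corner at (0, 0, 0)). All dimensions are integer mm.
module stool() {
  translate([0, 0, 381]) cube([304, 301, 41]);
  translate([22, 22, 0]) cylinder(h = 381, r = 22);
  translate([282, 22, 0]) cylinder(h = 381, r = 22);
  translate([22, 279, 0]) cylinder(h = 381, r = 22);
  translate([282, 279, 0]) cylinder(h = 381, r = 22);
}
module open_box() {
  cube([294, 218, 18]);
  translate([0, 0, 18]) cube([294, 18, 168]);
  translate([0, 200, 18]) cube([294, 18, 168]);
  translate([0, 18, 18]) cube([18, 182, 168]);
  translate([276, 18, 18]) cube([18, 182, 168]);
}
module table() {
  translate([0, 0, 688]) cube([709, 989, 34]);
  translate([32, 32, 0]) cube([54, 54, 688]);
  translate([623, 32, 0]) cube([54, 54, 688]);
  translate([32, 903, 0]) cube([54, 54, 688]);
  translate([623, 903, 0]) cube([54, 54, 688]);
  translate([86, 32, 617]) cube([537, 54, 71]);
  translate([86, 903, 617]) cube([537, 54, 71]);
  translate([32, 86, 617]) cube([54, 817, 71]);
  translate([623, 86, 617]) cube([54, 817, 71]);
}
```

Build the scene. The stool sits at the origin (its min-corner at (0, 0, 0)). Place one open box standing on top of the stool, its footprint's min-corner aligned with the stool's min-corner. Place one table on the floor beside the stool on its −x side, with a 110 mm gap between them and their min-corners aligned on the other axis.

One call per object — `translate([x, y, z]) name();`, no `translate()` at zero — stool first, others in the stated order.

stool();
translate([0, 0, 422]) open_box();
translate([-819, 0, 0]) table();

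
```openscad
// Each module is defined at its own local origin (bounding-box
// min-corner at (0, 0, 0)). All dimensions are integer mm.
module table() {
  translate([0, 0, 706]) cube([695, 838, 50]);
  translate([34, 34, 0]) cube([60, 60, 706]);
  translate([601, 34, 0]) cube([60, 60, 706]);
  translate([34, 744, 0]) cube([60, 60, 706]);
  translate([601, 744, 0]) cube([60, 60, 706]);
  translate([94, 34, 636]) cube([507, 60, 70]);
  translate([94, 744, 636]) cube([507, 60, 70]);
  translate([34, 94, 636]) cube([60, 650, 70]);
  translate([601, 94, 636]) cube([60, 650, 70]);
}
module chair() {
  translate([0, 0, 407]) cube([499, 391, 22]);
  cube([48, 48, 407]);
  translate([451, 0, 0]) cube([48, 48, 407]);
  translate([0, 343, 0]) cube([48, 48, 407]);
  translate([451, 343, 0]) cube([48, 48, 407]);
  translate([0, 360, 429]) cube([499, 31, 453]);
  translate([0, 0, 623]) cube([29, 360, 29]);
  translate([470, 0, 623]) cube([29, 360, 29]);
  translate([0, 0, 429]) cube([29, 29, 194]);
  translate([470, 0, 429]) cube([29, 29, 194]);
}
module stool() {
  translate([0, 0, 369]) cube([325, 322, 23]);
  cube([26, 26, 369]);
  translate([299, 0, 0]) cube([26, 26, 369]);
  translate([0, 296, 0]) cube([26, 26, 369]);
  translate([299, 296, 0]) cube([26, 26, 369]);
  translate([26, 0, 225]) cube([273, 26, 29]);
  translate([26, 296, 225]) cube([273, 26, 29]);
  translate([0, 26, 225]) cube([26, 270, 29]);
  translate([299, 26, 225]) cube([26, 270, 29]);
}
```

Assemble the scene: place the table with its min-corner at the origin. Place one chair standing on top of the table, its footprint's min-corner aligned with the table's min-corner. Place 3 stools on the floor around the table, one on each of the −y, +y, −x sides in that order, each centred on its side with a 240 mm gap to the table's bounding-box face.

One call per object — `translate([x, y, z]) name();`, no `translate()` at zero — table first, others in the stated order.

table();
translate([0, 0, 756]) chair();
translate([185, -562, 0]) stool();
translate([185, 1078, 0]) stool();
translate([-565, 258, 0]) stool();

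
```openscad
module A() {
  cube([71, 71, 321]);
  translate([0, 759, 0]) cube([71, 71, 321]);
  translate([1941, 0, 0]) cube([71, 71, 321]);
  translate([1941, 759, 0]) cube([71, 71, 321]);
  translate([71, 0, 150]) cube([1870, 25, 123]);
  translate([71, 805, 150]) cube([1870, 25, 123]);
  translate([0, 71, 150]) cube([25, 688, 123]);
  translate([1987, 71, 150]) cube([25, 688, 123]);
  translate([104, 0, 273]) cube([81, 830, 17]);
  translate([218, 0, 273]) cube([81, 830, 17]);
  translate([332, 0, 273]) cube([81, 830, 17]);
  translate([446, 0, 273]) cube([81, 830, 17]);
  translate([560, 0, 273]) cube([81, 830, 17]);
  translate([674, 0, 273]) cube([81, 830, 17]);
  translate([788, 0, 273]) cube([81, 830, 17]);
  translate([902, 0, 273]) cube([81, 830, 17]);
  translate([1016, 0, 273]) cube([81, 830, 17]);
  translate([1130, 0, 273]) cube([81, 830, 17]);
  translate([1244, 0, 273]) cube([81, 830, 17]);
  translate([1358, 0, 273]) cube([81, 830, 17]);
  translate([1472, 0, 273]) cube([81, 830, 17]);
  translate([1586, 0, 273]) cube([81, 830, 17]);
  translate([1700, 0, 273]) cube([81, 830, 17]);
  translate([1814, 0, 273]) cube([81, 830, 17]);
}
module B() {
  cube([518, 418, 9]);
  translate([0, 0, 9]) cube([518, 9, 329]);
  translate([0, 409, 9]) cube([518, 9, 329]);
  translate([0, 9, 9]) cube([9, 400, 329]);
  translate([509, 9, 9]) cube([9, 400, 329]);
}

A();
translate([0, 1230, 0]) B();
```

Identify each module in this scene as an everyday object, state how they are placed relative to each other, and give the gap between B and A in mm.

A is a bed frame. B is an open box. The open box is on the floor beside the bed frame on its +y side. The gap between the open box and the bed frame is 400 mm.

The open box's nearest face is 400 mm from the bed frame's +y face.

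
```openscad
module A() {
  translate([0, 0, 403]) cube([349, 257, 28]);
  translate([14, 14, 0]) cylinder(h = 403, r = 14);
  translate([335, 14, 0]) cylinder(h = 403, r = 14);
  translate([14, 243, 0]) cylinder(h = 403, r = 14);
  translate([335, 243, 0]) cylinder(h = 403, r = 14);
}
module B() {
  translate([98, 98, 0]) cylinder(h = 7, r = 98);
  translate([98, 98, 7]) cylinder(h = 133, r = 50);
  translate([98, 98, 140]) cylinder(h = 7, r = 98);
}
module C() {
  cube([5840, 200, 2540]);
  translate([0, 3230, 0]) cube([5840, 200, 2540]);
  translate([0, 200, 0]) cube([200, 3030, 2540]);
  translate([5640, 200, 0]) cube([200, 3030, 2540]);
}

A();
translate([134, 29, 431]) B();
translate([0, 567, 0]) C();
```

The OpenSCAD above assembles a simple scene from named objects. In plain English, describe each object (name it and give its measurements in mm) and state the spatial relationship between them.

A is a simple wooden stool: a rectangular seat 349 mm (x) by 257 mm (y), 28 mm thick, top face at z = 431 mm, on four round legs, each 28 mm in diameter. The legs rest on z = 0, each leg's axis is inset half a diameter from the nearest pair of seat edges (so the leg's bounding box is flush with the corner).

B is a spool: two coaxial disc flanges of radius 98 mm and thickness 7 mm, joined by a core cylinder of radius 50 mm and height 133 mm. The lower flange rests on z = 0 and the three cylinders share a vertical axis.

C is the wall frame of a small rectangular building: four walls, each 2540 mm tall and 200 mm thick, enclosing a footprint 5840 mm (x) by 3430 mm (y) outside-to-outside, with no floor or roof. The front and back walls (the −y and +y sides) span the full width; the two side walls fit between them.

The spool is on top of the stool. The house frame is on the floor beside the stool on its +y side.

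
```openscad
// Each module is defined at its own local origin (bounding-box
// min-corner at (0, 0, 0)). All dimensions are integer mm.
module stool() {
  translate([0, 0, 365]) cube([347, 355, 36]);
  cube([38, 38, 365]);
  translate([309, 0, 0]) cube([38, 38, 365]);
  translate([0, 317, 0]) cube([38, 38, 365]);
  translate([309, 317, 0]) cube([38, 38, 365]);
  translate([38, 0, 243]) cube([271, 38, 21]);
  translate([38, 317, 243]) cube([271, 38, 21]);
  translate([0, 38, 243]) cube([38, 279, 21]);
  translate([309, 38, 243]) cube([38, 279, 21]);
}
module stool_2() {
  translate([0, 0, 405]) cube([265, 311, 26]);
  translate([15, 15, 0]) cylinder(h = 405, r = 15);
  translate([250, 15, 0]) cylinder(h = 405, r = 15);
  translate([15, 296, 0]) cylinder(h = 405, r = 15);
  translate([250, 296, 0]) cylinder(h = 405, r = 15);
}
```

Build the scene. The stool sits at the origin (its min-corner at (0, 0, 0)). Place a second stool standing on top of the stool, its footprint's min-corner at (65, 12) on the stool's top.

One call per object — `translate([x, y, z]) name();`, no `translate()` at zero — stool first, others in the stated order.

stool();
translate([65, 12, 401]) stool_2();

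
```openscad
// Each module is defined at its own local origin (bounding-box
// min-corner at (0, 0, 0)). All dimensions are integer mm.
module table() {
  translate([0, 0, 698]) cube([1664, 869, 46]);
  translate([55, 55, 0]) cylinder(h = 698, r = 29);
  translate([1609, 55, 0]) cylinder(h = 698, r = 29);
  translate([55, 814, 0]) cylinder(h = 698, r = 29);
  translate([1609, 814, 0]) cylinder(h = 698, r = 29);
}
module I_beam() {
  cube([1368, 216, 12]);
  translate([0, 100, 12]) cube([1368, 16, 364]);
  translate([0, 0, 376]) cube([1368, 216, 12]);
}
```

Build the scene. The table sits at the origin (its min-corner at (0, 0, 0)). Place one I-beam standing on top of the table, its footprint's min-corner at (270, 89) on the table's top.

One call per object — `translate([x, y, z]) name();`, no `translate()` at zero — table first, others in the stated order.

table();
translate([270, 89, 744]) I_beam();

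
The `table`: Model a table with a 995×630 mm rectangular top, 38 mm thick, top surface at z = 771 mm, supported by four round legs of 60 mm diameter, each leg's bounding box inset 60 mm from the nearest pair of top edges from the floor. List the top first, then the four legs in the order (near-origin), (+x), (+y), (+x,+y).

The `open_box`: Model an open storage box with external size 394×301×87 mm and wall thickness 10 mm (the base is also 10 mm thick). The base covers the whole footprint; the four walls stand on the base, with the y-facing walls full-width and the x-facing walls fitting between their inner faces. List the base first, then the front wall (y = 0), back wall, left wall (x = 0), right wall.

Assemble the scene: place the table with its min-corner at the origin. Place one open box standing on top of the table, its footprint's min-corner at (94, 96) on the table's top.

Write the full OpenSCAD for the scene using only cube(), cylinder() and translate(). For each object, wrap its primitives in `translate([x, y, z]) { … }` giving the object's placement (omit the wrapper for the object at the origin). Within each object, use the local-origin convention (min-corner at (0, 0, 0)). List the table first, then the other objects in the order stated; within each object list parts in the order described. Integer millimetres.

translate([0, 0, 733]) cube([995, 630, 38]);
translate([90, 90, 0]) cylinder(h = 733, r = 30);
translate([905, 90, 0]) cylinder(h = 733, r = 30);
translate([90, 540, 0]) cylinder(h = 733, r = 30);
translate([905, 540, 0]) cylinder(h = 733, r = 30);
translate([94, 96, 771]) {
  cube([394, 301, 10]);
  translate([0, 0, 10]) cube([394, 10, 77]);
  translate([0, 291, 10]) cube([394, 10, 77]);
  translate([0, 10, 10]) cube([10, 281, 77]);
  translate([384, 10, 10]) cube([10, 281, 77]);
}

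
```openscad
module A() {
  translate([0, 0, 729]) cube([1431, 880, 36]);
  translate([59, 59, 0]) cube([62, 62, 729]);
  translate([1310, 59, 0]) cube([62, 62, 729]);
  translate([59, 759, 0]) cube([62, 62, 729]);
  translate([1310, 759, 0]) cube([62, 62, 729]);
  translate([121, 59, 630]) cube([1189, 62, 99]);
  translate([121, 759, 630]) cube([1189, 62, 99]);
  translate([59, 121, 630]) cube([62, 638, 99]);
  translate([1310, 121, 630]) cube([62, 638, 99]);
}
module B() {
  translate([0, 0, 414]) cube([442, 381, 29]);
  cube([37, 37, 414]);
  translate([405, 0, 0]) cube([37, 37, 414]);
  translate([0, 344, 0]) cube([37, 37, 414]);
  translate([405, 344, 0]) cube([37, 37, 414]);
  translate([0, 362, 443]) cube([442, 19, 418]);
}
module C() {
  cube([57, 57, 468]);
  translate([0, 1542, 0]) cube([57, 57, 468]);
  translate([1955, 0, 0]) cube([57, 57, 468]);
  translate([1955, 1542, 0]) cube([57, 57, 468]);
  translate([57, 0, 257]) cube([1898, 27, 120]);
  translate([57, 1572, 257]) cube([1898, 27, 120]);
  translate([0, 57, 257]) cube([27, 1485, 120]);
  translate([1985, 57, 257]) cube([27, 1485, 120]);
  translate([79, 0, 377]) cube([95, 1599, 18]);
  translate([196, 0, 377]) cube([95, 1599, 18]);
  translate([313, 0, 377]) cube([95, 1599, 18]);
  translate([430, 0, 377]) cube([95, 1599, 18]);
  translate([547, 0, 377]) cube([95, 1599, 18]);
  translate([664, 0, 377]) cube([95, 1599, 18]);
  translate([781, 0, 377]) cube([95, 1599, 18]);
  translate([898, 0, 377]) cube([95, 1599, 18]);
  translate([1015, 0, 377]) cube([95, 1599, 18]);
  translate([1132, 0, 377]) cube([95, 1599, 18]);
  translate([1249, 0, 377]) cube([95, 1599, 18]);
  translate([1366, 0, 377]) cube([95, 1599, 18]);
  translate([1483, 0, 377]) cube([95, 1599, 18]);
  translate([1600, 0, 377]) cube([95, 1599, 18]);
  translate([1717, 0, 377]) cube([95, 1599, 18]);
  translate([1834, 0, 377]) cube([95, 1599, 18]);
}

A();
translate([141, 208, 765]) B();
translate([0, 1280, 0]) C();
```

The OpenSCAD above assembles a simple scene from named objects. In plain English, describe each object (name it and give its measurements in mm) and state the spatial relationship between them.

A is a table: top 1431 mm (x) × 880 mm (y), 36 mm thick, upper face at z = 765 mm, on four 62×62 mm square legs, each inset 59 mm from the nearest pair of top edges, running from z = 0 to the bottom of the top. Four apron rails, 62 mm thick and 99 mm tall, run between adjacent legs with their top edges flush with the underside of the top and their outer faces flush with the legs' outer faces.

B is a chair: 442×381 mm seat, 29 mm thick, top at z = 443 mm, on four 37 mm square corner legs flush with the seat edges. A 19 mm thick backrest slab spans the full seat width, extending 418 mm above the seat top, its back face flush with the seat's +y edge.

C is a bed frame 2012 mm long (x) by 1599 mm wide (y). Four 57×57 mm corner posts, 468 mm tall, at the corners of the footprint. Four rails of 27 mm thickness and 120 mm height run between adjacent posts with their undersides at z = 257 mm, their outer faces flush with the outside of the frame (the two x-running rails run between the posts' inner faces; the two y-running rails run between the posts' inner faces). 16 slats, each 95 mm wide (x) and 18 mm thick, lie across the top of the two x-running rails, running the full 1599 mm width of the frame in y; the slats are evenly spaced along x between the inner faces of the end posts with equal gaps (rounded down to the nearest mm) at the −x end and between each pair — any rounding remainder accumulates at the +x end.

The chair is on top of the table. The bed frame is on the floor beside the table on its +y side.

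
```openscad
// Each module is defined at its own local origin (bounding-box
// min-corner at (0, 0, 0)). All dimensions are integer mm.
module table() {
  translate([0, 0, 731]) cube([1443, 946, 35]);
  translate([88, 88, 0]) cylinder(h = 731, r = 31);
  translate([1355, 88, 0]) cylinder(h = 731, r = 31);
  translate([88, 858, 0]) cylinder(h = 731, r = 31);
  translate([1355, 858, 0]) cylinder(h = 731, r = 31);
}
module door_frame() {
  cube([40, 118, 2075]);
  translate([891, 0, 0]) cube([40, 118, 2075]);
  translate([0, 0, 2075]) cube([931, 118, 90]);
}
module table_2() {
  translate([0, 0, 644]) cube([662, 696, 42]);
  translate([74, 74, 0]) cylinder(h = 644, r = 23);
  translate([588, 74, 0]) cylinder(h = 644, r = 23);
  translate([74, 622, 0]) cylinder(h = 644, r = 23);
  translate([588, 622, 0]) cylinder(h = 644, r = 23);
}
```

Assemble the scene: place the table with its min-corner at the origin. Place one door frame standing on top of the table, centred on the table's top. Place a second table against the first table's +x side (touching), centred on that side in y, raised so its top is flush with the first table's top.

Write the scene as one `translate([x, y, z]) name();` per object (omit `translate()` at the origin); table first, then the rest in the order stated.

table();
translate([256, 414, 766]) door_frame();
translate([1443, 125, 80]) table_2();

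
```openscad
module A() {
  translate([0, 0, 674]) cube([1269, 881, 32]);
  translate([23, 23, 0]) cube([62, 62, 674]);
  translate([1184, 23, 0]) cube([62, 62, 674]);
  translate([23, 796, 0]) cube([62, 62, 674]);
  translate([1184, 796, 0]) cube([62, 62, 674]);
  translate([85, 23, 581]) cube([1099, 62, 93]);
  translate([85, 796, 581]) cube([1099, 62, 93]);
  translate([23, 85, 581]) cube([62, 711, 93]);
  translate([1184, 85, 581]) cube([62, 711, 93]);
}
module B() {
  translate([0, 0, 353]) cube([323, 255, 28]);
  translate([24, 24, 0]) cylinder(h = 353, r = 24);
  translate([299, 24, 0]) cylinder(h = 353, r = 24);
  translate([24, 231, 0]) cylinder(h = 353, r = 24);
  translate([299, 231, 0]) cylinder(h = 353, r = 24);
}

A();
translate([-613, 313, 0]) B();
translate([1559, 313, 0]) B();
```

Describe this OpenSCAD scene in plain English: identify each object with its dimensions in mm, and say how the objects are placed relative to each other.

A is a rectangular dining table. The top is 1269×881×32 mm with its upper surface at z = 706 mm. It stands on four 62×62 mm square legs, each inset 23 mm from the nearest pair of top edges, running from the floor to the underside of the top. Four apron rails, 62 mm thick and 93 mm tall, run between adjacent legs with their top edges flush with the underside of the top and their outer faces flush with the legs' outer faces.

B is a four-legged stool. The seat is a 323×255×28 mm slab whose top surface is at z = 381 mm; four round legs, each 48 mm in diameter, run from the floor (z = 0) to the underside of the seat, each leg's axis is inset half a diameter from the nearest pair of seat edges (so the leg's bounding box is flush with the corner).

Two stools sit around the table at the −x, +x sides.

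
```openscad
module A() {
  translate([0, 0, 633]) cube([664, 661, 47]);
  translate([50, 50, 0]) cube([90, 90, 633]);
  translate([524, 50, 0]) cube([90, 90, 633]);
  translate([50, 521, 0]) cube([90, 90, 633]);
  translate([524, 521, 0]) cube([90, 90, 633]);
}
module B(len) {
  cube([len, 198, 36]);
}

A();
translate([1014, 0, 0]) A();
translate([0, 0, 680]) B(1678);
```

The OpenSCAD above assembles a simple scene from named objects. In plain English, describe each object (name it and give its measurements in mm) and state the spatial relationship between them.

A is a table: top 664 mm (x) × 661 mm (y), 47 mm thick, upper face at z = 680 mm, on four 90×90 mm square legs, each inset 50 mm from the nearest pair of top edges, running from z = 0 to the bottom of the top.

B is a rectangular beam 1678 mm long (x), 198 mm deep (y), 36 mm thick (z).

The beam spans the tops of two tables placed 350 mm apart, resting at z = 680 mm.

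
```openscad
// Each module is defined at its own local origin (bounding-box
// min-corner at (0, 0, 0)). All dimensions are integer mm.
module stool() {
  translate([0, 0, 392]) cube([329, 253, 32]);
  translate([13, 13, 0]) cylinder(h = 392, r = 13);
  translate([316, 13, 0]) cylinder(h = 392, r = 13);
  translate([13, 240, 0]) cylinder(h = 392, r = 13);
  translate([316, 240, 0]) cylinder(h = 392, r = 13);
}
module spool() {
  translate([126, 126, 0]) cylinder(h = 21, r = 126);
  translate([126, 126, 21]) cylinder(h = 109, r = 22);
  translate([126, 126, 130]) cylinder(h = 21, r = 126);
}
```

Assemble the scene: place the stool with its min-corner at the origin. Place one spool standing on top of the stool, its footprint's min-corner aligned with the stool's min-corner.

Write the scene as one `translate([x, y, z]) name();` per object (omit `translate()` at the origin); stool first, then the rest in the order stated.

stool();
translate([0, 0, 424]) spool();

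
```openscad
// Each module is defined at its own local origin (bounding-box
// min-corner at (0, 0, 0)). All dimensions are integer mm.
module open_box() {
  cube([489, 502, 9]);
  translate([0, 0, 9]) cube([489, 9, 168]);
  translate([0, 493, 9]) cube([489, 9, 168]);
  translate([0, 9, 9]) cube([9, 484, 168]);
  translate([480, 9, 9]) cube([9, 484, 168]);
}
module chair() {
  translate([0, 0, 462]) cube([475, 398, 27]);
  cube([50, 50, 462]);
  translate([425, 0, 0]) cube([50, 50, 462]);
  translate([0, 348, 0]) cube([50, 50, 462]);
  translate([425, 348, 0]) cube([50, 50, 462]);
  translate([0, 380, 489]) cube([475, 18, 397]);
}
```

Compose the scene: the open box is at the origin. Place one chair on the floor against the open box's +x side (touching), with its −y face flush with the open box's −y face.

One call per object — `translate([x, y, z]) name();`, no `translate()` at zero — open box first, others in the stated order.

open_box();
translate([489, 0, 0]) chair();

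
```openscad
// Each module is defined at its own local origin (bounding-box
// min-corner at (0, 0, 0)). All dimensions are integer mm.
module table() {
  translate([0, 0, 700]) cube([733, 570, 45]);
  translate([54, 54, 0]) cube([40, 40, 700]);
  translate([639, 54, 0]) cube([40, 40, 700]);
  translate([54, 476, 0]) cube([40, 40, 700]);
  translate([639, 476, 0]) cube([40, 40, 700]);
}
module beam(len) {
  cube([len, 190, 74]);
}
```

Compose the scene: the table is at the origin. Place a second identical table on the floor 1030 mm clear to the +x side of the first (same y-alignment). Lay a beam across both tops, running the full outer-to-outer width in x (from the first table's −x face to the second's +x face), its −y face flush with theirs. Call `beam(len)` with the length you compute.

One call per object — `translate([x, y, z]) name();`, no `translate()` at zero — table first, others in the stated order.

table();
translate([1763, 0, 0]) table();
translate([0, 0, 745]) beam(2496);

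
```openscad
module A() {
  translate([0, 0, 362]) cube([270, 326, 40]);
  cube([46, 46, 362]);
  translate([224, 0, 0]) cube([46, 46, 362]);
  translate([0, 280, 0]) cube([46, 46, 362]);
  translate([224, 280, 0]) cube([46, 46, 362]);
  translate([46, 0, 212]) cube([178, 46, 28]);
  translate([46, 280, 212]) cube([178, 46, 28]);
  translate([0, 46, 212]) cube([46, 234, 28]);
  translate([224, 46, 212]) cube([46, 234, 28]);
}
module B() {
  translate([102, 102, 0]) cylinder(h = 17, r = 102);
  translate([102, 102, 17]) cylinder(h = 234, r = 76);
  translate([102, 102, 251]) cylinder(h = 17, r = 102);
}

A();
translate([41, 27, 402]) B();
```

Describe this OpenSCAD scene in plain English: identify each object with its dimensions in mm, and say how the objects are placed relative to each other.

A is a simple wooden stool: a rectangular seat 270 mm (x) by 326 mm (y), 40 mm thick, top face at z = 402 mm, on four square legs, each 46×46 mm in cross-section. The legs rest on z = 0, each flush with a corner of the seat. Four stretchers, 46 mm wide and 28 mm tall, connect adjacent legs with their undersides at z = 212 mm, each running between the inner faces of the legs it joins and aligned with the legs' outer faces on the other axis.

B is a spool: two coaxial disc flanges of radius 102 mm and thickness 17 mm, joined by a core cylinder of radius 76 mm and height 234 mm. The lower flange rests on z = 0 and the three cylinders share a vertical axis.

The spool is on top of the stool.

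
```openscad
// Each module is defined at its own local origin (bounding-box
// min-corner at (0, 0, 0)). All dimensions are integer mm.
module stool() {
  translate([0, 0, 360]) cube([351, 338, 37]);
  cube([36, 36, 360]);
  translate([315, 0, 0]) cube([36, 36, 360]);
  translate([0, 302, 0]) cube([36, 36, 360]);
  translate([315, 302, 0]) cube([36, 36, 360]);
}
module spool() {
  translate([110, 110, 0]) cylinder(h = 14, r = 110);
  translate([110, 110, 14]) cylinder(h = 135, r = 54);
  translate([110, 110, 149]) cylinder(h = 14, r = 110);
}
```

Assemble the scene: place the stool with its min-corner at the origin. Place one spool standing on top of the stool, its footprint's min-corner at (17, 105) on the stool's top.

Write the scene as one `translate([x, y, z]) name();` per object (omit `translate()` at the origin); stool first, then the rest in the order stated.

stool();
translate([17, 105, 397]) spool();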